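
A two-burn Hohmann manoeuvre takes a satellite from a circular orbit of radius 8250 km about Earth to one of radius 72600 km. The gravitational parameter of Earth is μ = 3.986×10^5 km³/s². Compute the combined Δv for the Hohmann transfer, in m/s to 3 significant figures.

Δv = 3650 m/s

Semi-major axis of the transfer orbit: a_t = (8250 + 72600)/2 = 40425 km.
Circular speed at r₁: v₁ = √(μ/r₁) = √(3.986×10^5/8250) = 6.951 km/s.
On the transfer ellipse at r₁, vis-viva gives v_p = √[μ(2/r₁ − 1/a_t)] = 9.315 km/s.
First burn Δv₁ = |v_p − v₁| = 2.364 km/s.
Circular speed at r₂: v₂ = √(μ/r₂) = 2.3432 km/s.
Transfer-orbit speed at r₂: v_a = √[μ(2/r₂ − 1/a_t)] = 1.0585 km/s.
Second burn Δv₂ = |v₂ − v_a| = 1.285 km/s.
Δv = Δv₁ + Δv₂ = 2.364 + 1.285 = 3.649 km/s.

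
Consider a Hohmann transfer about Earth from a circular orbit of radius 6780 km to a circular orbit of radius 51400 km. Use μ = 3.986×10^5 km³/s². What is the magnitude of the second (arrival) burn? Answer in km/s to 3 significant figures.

Δv₂ = 1.44 km/s

Transfer-ellipse semi-major axis a_t = (r₁ + r₂)/2 = (6780 + 51400)/2 = 29090 km.
On the circular orbit at r = 51400 km, v_c = √(μ/r) = 2.7848 km/s.
Vis-viva on the transfer ellipse at r = 51400 km gives v_t = √[μ(2/r − 1/a_t)] = 1.3444 km/s.
Δv₂ = |v_t − v_c| = |1.3444 − 2.7848| = 1.440 km/s.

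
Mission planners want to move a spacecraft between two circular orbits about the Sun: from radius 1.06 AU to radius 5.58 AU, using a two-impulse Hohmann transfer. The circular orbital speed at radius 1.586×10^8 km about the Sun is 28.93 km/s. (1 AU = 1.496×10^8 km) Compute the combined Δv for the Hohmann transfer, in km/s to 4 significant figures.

From the circular-orbit relation v² = μ/r at r = 1.586×10^8 km: μ = v²r = (28.93)² × 1.586×10^8 = 1.32739×10^11 km³/s².
In km: r₁ = 1.06 × 1.496×10^8 = 1.58576×10^8 km; r₂ = 5.58 × 1.496×10^8 = 8.34768×10^8 km.
The Hohmann ellipse has a_t = (r₁ + r₂)/2 = 4.96672×10^8 km.
Circular speed at r₁: v₁ = √(μ/r₁) = √(1.32739×10^11/1.58576×10^8) = 28.932 km/s.
Transfer-orbit speed at r₁ (vis-viva): v_p = √[μ(2/r₁ − 1/a_t)] = 37.508 km/s.
First burn Δv₁ = |v_p − v₁| = 8.576 km/s.
Circular speed at r₂: v₂ = √(μ/r₂) = 12.61 km/s.
Transfer-orbit speed at r₂: v_a = √[μ(2/r₂ − 1/a_t)] = 7.125 km/s.
Second burn Δv₂ = |v₂ − v_a| = 5.485 km/s.
Total Δv = Δv₁ + Δv₂ = 14.06 km/s.

Δv = 14.06 km/s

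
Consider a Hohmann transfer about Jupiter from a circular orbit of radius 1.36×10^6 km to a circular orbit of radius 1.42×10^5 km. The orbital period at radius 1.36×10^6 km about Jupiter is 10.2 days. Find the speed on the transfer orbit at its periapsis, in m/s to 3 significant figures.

v = 40400 m/s

From Kepler's third law T² = 4π²r³/μ at r = 1.36×10^6 km, T = 10.2 days = 10.2 × 86400 s = 8.8128×10^5 s: μ = 4π²r³/T² = 1.27864×10^8 km³/s².
The Hohmann ellipse has a_t = (r₁ + r₂)/2 = 7.510×10^5 km.
At periapsis, r = 1.420×10^5 km.
Vis-viva: v = √[μ(2/r − 1/a_t)] = √[1.27864×10^8 × (2/1.420×10^5 − 1/7.510×10^5)] = 40.38 km/s.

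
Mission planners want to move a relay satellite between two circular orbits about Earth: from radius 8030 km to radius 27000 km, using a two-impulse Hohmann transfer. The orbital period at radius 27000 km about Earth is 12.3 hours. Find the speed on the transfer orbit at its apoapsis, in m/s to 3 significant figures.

From Kepler's third law T² = 4π²r³/μ at r = 27000 km, T = 12.3 hours = 12.3 × 3600 s = 44280 s: μ = 4π²r³/T² = 3.96311×10^5 km³/s².
The Hohmann ellipse has a_t = (r₁ + r₂)/2 = 17515 km.
The apoapsis of the transfer ellipse is at r = 27000 km.
Vis-viva: v = √[μ(2/r − 1/a_t)] = √[3.96311×10^5 × (2/27000 − 1/17515)] = 2.594 km/s.

v = 2590 m/s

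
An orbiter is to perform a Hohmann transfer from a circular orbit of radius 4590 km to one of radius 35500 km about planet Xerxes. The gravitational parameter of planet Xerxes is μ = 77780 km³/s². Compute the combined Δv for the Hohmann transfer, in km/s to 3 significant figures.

Semi-major axis of the transfer orbit: a_t = (4590 + 35500)/2 = 20045 km.
Circular speed at r₁: v₁ = √(μ/r₁) = √(77780/4590) = 4.116 km/s.
On the transfer ellipse at r₁, vis-viva gives v_p = √[μ(2/r₁ − 1/a_t)] = 5.478 km/s.
First burn Δv₁ = |v_p − v₁| = 1.362 km/s.
Circular speed at r₂: v₂ = √(μ/r₂) = 1.4802 km/s.
Transfer-orbit speed at r₂: v_a = √[μ(2/r₂ − 1/a_t)] = 0.70831 km/s.
Second burn Δv₂ = |v₂ − v_a| = 0.7719 km/s.
Δv = Δv₁ + Δv₂ = 1.362 + 0.7719 = 2.134 km/s.

Δv = 2.13 km/s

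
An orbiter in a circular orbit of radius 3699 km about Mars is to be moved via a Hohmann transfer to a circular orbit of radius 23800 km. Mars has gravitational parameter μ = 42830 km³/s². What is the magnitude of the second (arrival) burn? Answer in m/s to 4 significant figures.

Δv₂ = 645.7 m/s

The Hohmann ellipse has a_t = (r₁ + r₂)/2 = 13749.5 km.
On the circular orbit at r = 23800 km, v_c = √(μ/r) = 1.3415 km/s.
Vis-viva on the transfer ellipse at r = 23800 km gives v_t = √[μ(2/r − 1/a_t)] = 0.69580 km/s.
Δv₂ = |v_t − v_c| = |0.69580 − 1.3415| = 0.6457 km/s.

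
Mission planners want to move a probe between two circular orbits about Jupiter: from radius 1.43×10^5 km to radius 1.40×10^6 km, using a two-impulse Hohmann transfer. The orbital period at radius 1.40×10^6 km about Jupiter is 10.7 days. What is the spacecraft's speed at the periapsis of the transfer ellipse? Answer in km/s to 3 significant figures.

v = 40.1 km/s

From Kepler's third law T² = 4π²r³/μ at r = 1.40×10^6 km, T = 10.7 days = 10.7 × 86400 s = 9.2448×10^5 s: μ = 4π²r³/T² = 1.26750×10^8 km³/s².
The Hohmann ellipse has a_t = (r₁ + r₂)/2 = 7.715×10^5 km.
The periapsis of the transfer ellipse is at r = 1.430×10^5 km.
From the vis-viva equation, v = √[μ(2/r − 1/a_t)] = 40.11 km/s.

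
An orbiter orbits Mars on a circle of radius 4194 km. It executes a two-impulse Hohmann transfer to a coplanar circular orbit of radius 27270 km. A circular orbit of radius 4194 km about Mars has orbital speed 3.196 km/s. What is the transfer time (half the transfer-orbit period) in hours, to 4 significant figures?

t = 8.320 hours

From the circular-orbit relation v² = μ/r at r = 4194 km: μ = v²r = (3.196)² × 4194 = 42839.3 km³/s².
Transfer-ellipse semi-major axis a_t = (r₁ + r₂)/2 = (4194 + 27270)/2 = 15732 km.
Half the transfer-orbit period gives t = π√(a_t³/μ) = 29951 s.
Converting: 29951 s ÷ 3600 s/hour = 8.320 hours.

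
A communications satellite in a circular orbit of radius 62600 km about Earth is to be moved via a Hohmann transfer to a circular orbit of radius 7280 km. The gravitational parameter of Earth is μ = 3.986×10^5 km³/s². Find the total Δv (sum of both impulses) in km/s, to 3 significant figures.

Δv = 3.88 km/s

The Hohmann ellipse has a_t = (r₁ + r₂)/2 = 34940 km.
Circular speed at r₁: v₁ = √(μ/r₁) = √(3.986×10^5/62600) = 2.52337 km/s.
On the transfer ellipse at r₁, vis-viva gives v_a = √[μ(2/r₁ − 1/a_t)] = 1.15182 km/s.
First burn Δv₁ = |v_a − v₁| = 1.37155 km/s.
At r₂, v₂ = √(μ/r₂) = 7.3995 km/s.
Transfer-orbit speed at r₂: v_p = √[μ(2/r₂ − 1/a_t)] = 9.9044 km/s.
Second burn Δv₂ = |v₂ − v_p| = 2.50490 km/s.
Total Δv = Δv₁ + Δv₂ = 3.876 km/s.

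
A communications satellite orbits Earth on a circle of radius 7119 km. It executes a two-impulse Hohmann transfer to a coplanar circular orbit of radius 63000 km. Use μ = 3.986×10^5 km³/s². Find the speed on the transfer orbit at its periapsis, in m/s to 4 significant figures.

v = 10030 m/s

Transfer-ellipse semi-major axis a_t = (r₁ + r₂)/2 = (7119 + 63000)/2 = 35059.5 km.
At periapsis, r = 7119 km.
Vis-viva: v = √[μ(2/r − 1/a_t)] = √[3.986×10^5 × (2/7119 − 1/35059.5)] = 10.03 km/s.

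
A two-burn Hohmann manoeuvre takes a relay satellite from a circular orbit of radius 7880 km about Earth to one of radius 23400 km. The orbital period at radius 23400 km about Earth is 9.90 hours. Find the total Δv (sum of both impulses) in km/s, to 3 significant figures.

Δv = 2.78 km/s

From Kepler's third law T² = 4π²r³/μ at r = 23400 km, T = 9.90 hours = 9.90 × 3600 s = 35640 s: μ = 4π²r³/T² = 3.98228×10^5 km³/s².
The Hohmann ellipse has a_t = (r₁ + r₂)/2 = 15640 km.
Circular speed at r₁: v₁ = √(μ/r₁) = √(3.98228×10^5/7880) = 7.1089 km/s.
On the transfer ellipse at r₁, v² = μ(2/r − 1/a) gives v_p = √[μ(2/r₁ − 1/a_t)] = 8.6955 km/s.
First burn Δv₁ = |v_p − v₁| = 1.587 km/s.
At r₂, v₂ = √(μ/r₂) = 4.125 km/s.
Transfer-orbit speed at r₂: v_a = √[μ(2/r₂ − 1/a_t)] = 2.928 km/s.
Second burn Δv₂ = |v₂ − v_a| = 1.197 km/s.
Δv = Δv₁ + Δv₂ = 1.587 + 1.197 = 2.784 km/s.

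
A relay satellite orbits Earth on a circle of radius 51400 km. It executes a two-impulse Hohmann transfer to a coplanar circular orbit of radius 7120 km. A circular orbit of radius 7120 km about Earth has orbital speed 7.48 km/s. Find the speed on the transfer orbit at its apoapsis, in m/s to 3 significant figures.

From the circular-orbit relation v² = μ/r at r = 7120 km: μ = v²r = (7.48)² × 7120 = 3.98367×10^5 km³/s².
The Hohmann ellipse has a_t = (r₁ + r₂)/2 = 29260 km.
The apoapsis of the transfer ellipse is at r = 51400 km.
Applying v² = μ(2/r − 1/a_t): v = 1.373 km/s.

v = 1370 m/s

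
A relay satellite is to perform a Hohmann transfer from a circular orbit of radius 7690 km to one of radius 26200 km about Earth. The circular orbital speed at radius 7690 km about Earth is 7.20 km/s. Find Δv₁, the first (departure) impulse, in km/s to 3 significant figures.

Δv₁ = 1.75 km/s

From the circular-orbit relation v² = μ/r at r = 7690 km: μ = v²r = (7.20)² × 7690 = 3.98650×10^5 km³/s².
The Hohmann ellipse has a_t = (r₁ + r₂)/2 = 16945 km.
Circular speed at r = 7690 km: v_c = √(μ/r) = 7.200 km/s.
Transfer-orbit speed at the same r (vis-viva, a = a_t): v_t = √[μ(2/r − 1/a_t)] = 8.953 km/s.
Δv₁ = |v_t − v_c| = |8.953 − 7.200| = 1.753 km/s.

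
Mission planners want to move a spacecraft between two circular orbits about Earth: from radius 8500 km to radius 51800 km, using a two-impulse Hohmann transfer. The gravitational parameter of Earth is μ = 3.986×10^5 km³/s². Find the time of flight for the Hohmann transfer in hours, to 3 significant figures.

t = 7.24 hours

Transfer-ellipse semi-major axis a_t = (r₁ + r₂)/2 = (8500 + 51800)/2 = 30150 km.
Transfer time t = π√(a_t³/μ) = π√((30150)³ / 3.986×10^5) = 26050 s.
Converting: 26050 s ÷ 3600 s/hour = 7.24 hours.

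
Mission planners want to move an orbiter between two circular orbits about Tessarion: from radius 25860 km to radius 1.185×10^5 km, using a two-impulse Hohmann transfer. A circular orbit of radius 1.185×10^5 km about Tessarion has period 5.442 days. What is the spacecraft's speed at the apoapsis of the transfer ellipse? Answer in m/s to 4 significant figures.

From Kepler's third law T² = 4π²r³/μ at r = 1.185×10^5 km, T = 5.442 days = 5.442 × 86400 s = 4.701888×10^5 s: μ = 4π²r³/T² = 2.97146×10^5 km³/s².
Semi-major axis of the transfer orbit: a_t = (25860 + 1.185×10^5)/2 = 72180 km.
The apoapsis of the transfer ellipse is at r = 1.185×10^5 km.
From the vis-viva equation, v = √[μ(2/r − 1/a_t)] = 0.9478 km/s.

v = 947.8 m/s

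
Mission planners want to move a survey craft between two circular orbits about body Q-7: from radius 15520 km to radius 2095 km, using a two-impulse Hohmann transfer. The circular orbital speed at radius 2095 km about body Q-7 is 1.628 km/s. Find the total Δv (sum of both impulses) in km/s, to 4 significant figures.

From the circular-orbit relation v² = μ/r at r = 2095 km: μ = v²r = (1.628)² × 2095 = 5552.55 km³/s².
Semi-major axis of the transfer orbit: a_t = (15520 + 2095)/2 = 8807.5 km.
Circular speed at r₁: v₁ = √(μ/r₁) = √(5552.55/15520) = 0.5981 km/s.
On the transfer ellipse at r₁, vis-viva gives v_a = √[μ(2/r₁ − 1/a_t)] = 0.2917 km/s.
First burn Δv₁ = |v_a − v₁| = 0.3064 km/s.
At r₂, v₂ = √(μ/r₂) = 1.6280 km/s.
Transfer-orbit speed at r₂: v_p = √[μ(2/r₂ − 1/a_t)] = 2.1611 km/s.
Second burn Δv₂ = |v₂ − v_p| = 0.5331 km/s.
Total Δv = Δv₁ + Δv₂ = 0.8395 km/s.

Δv = 0.8395 km/s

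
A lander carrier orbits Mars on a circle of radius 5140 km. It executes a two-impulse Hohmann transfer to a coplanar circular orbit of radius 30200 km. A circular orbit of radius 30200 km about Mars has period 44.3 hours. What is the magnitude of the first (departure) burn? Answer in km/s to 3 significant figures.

Δv₁ = 0.886 km/s

From Kepler's third law T² = 4π²r³/μ at r = 30200 km, T = 44.3 hours = 44.3 × 3600 s = 1.5948×10^5 s: μ = 4π²r³/T² = 42753.1 km³/s².
Transfer-ellipse semi-major axis a_t = (r₁ + r₂)/2 = (5140 + 30200)/2 = 17670 km.
On the circular orbit at r = 5140 km, v_c = √(μ/r) = 2.8840 km/s.
Transfer-orbit speed at the same r (vis-viva, a = a_t): v_t = √[μ(2/r − 1/a_t)] = 3.7704 km/s.
Δv₁ = |v_t − v_c| = |3.7704 − 2.8840| = 0.8864 km/s.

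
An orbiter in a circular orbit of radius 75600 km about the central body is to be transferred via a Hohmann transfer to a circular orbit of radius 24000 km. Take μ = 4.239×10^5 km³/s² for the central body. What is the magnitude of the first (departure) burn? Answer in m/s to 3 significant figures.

Semi-major axis of the transfer orbit: a_t = (75600 + 24000)/2 = 49800 km.
Circular speed at r = 75600 km: v_c = √(μ/r) = 2.3679 km/s.
Vis-viva on the transfer ellipse at r = 75600 km gives v_t = √[μ(2/r − 1/a_t)] = 1.6438 km/s.
Δv₁ = |v_t − v_c| = |1.6438 − 2.3679| = 0.7241 km/s.

Δv₁ = 724 m/s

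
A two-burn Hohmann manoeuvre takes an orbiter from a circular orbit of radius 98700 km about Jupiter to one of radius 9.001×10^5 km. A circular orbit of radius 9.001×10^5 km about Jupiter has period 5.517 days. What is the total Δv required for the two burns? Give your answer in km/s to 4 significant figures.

From Kepler's third law T² = 4π²r³/μ at r = 9.001×10^5 km, T = 5.517 days = 5.517 × 86400 s = 4.766688×10^5 s: μ = 4π²r³/T² = 1.26706×10^8 km³/s².
Semi-major axis of the transfer orbit: a_t = (98700 + 9.001×10^5)/2 = 4.994×10^5 km.
Circular speed at r₁: v₁ = √(μ/r₁) = √(1.26706×10^8/98700) = 35.83 km/s.
Transfer-orbit speed at r₁ (vis-viva): v_p = √[μ(2/r₁ − 1/a_t)] = 48.10 km/s.
First burn Δv₁ = |v_p − v₁| = 12.27 km/s.
Circular speed at r₂: v₂ = √(μ/r₂) = 11.865 km/s.
Transfer-orbit speed at r₂: v_a = √[μ(2/r₂ − 1/a_t)] = 5.2746 km/s.
Second burn Δv₂ = |v₂ − v_a| = 6.590 km/s.
Total Δv = Δv₁ + Δv₂ = 18.86 km/s.

Δv = 18.86 km/s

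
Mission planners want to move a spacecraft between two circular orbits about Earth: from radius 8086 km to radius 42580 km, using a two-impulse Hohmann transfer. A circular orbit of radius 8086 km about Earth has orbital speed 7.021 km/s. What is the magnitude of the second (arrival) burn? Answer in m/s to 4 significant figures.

From the circular-orbit relation v² = μ/r at r = 8086 km: μ = v²r = (7.021)² × 8086 = 3.98595×10^5 km³/s².
Semi-major axis of the transfer orbit: a_t = (8086 + 42580)/2 = 25333 km.
Circular speed at r = 42580 km: v_c = √(μ/r) = 3.060 km/s.
Transfer-orbit speed at the same r (vis-viva, a = a_t): v_t = √[μ(2/r − 1/a_t)] = 1.729 km/s.
Δv₂ = |v_t − v_c| = |1.729 − 3.060| = 1.331 km/s.

Δv₂ = 1331 m/s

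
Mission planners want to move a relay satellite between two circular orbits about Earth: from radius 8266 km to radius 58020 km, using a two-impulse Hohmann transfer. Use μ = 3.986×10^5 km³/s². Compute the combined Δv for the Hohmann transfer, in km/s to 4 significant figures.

Δv = 3.556 km/s

Transfer-ellipse semi-major axis a_t = (r₁ + r₂)/2 = (8266 + 58020)/2 = 33143 km.
At r₁ the circular-orbit speed is v₁ = √(μ/r₁) = 6.944 km/s.
On the transfer ellipse at r₁, vis-viva gives v_p = √[μ(2/r₁ − 1/a_t)] = 9.188 km/s.
First burn Δv₁ = |v_p − v₁| = 2.244 km/s.
Circular speed at r₂: v₂ = √(μ/r₂) = 2.621 km/s.
Transfer-orbit speed at r₂: v_a = √[μ(2/r₂ − 1/a_t)] = 1.309 km/s.
Second burn Δv₂ = |v₂ − v_a| = 1.312 km/s.
Δv = Δv₁ + Δv₂ = 2.244 + 1.312 = 3.556 km/s.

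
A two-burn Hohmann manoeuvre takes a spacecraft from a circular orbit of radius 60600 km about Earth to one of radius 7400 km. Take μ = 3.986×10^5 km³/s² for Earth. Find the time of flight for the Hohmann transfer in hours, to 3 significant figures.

t = 8.67 hours

The Hohmann ellipse has a_t = (r₁ + r₂)/2 = 34000 km.
Half the transfer-orbit period gives t = π√(a_t³/μ) = 31200 s.
Converting: 31200 s ÷ 3600 s/hour = 8.67 hours.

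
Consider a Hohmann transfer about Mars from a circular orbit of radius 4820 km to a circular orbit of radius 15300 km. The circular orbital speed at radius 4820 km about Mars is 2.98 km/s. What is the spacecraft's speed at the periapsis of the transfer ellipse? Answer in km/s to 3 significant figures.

From the circular-orbit relation v² = μ/r at r = 4820 km: μ = v²r = (2.98)² × 4820 = 42803.5 km³/s².
Semi-major axis of the transfer orbit: a_t = (4820 + 15300)/2 = 10060 km.
At periapsis, r = 4820 km.
From the vis-viva equation, v = √[μ(2/r − 1/a_t)] = 3.675 km/s.

v = 3.68 km/s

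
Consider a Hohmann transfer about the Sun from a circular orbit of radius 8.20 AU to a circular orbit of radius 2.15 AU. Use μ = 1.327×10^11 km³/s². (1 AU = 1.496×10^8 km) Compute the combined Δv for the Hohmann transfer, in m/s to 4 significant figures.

In km: r₁ = 8.20 × 1.496×10^8 = 1.22672×10^9 km; r₂ = 2.15 × 1.496×10^8 = 3.2164×10^8 km.
Semi-major axis of the transfer orbit: a_t = (1.22672×10^9 + 3.2164×10^8)/2 = 7.7418×10^8 km.
Circular speed at r₁: v₁ = √(μ/r₁) = √(1.327×10^11/1.22672×10^9) = 10.401 km/s.
Transfer-orbit speed at r₁ (vis-viva): v_a = √[μ(2/r₁ − 1/a_t)] = 6.7039 km/s.
First burn Δv₁ = |v_a − v₁| = 3.697 km/s.
At r₂, v₂ = √(μ/r₂) = 20.312 km/s.
Transfer-orbit speed at r₂: v_p = √[μ(2/r₂ − 1/a_t)] = 25.568 km/s.
Second burn Δv₂ = |v₂ − v_p| = 5.256 km/s.
Total Δv = Δv₁ + Δv₂ = 8.953 km/s.

Δv = 8953 m/s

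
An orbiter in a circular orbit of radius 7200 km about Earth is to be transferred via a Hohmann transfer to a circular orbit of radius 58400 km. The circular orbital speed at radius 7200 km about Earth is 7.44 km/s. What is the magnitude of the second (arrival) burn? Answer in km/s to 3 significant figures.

Δv₂ = 1.39 km/s

From the circular-orbit relation v² = μ/r at r = 7200 km: μ = v²r = (7.44)² × 7200 = 3.98546×10^5 km³/s².
The Hohmann ellipse has a_t = (r₁ + r₂)/2 = 32800 km.
On the circular orbit at r = 58400 km, v_c = √(μ/r) = 2.612 km/s.
Vis-viva on the transfer ellipse at r = 58400 km gives v_t = √[μ(2/r − 1/a_t)] = 1.224 km/s.
Δv₂ = |v_t − v_c| = |1.224 − 2.612| = 1.388 km/s.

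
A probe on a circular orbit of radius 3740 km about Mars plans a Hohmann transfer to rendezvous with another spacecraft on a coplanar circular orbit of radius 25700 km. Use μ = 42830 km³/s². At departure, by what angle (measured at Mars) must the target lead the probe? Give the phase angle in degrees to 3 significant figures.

φ = 102°

The Hohmann ellipse has a_t = (r₁ + r₂)/2 = 14720 km.
Transfer time t = π√(a_t³/μ) = 27111 s.
Target angular speed ω₂ = √(μ/r₂³) = 5.0231×10^-5 rad/s.
Angle swept by the target during transfer: ω₂·t = 1.3618 rad = 78.03°.
Arrival is 180° from departure on the ellipse, so φ = 180° − 78.03° = 102°.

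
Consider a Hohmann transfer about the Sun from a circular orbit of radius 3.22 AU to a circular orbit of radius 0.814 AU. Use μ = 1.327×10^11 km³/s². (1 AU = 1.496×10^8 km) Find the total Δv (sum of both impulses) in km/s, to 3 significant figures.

Δv = 14.8 km/s

In km: r₁ = 3.22 × 1.496×10^8 = 4.81712×10^8 km; r₂ = 0.814 × 1.496×10^8 = 1.217744×10^8 km.
The Hohmann ellipse has a_t = (r₁ + r₂)/2 = 3.017432×10^8 km.
Circular speed at r₁: v₁ = √(μ/r₁) = √(1.327×10^11/4.81712×10^8) = 16.5975 km/s.
On the transfer ellipse at r₁, vis-viva gives v_a = √[μ(2/r₁ − 1/a_t)] = 10.5439 km/s.
First burn Δv₁ = |v_a − v₁| = 6.054 km/s.
At r₂, v₂ = √(μ/r₂) = 33.011 km/s.
Transfer-orbit speed at r₂: v_p = √[μ(2/r₂ − 1/a_t)] = 41.709 km/s.
Second burn Δv₂ = |v₂ − v_p| = 8.698 km/s.
Δv = Δv₁ + Δv₂ = 6.054 + 8.698 = 14.75 km/s.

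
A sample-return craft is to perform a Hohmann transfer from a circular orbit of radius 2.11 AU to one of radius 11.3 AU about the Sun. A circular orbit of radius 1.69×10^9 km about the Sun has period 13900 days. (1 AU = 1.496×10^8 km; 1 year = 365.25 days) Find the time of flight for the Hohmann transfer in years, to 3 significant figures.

From Kepler's third law T² = 4π²r³/μ at r = 1.69×10^9 km, T = 13900 days = 13900 × 86400 s = 1.20096×10^9 s: μ = 4π²r³/T² = 1.32118×10^11 km³/s².
In km: r₁ = 2.11 × 1.496×10^8 = 3.15656×10^8 km; r₂ = 11.3 × 1.496×10^8 = 1.69048×10^9 km.
Semi-major axis of the transfer orbit: a_t = (3.15656×10^8 + 1.69048×10^9)/2 = 1.003068×10^9 km.
By Kepler's third law the transfer-orbit period is T = 2π√(a_t³/μ), so t = T/2 = 2.746×10^8 s.
Converting: 2.746×10^8 s ÷ 3.15576×10^7 s/year (365.25 × 86400) = 8.70 years.

t = 8.70 years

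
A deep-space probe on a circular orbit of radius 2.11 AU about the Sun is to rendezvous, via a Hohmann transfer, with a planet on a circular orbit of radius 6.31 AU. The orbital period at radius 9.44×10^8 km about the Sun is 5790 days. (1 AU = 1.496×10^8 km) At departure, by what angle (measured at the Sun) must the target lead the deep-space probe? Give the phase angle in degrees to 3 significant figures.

φ = 81.9°

From Kepler's third law T² = 4π²r³/μ at r = 9.44×10^8 km, T = 5790 days = 5790 × 86400 s = 5.00256×10^8 s: μ = 4π²r³/T² = 1.32706×10^11 km³/s².
In km: r₁ = 2.11 × 1.496×10^8 = 3.15656×10^8 km; r₂ = 6.31 × 1.496×10^8 = 9.43976×10^8 km.
Transfer-ellipse semi-major axis a_t = (r₁ + r₂)/2 = (3.15656×10^8 + 9.43976×10^8)/2 = 6.29816×10^8 km.
Transfer time t = π√(a_t³/μ) = 1.3631×10^8 s.
The target's mean motion on its circular orbit is ω₂ = √(μ/r₂³) = 1.2560×10^-8 rad/s.
Angle swept by the target during transfer: ω₂·t = 1.7121 rad = 98.10°.
Arrival is 180° from departure on the ellipse, so φ = 180° − 98.10° = 81.9°.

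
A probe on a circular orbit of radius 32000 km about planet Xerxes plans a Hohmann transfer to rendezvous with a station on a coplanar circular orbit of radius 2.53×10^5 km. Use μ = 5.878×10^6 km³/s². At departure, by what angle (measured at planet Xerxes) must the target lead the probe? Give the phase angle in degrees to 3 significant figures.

φ = 104°

The Hohmann ellipse has a_t = (r₁ + r₂)/2 = 1.425×10^5 km.
Transfer time t = π√(a_t³/μ) = 69700 s.
Target angular speed ω₂ = √(μ/r₂³) = 1.905×10^-5 rad/s.
Angle swept by the target during transfer: ω₂·t = 1.328 rad = 76.09°.
The probe traverses 180° on the transfer ellipse, so the target must lead by 180° − 76.09° = 104°.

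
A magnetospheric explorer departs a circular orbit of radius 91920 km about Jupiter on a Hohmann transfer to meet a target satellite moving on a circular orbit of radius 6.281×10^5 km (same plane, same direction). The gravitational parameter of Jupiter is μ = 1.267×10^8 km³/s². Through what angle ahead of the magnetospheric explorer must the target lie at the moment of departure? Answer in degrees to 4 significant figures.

The Hohmann ellipse has a_t = (r₁ + r₂)/2 = 3.6001×10^5 km.
Transfer time t = π√(a_t³/μ) = 60288.4 s.
The target's mean motion on its circular orbit is ω₂ = √(μ/r₂³) = 2.26123×10^-5 rad/s.
Angle swept by the target during transfer: ω₂·t = 1.3633 rad = 78.11°.
The magnetospheric explorer traverses 180° on the transfer ellipse, so the target must lead by 180° − 78.11° = 101.9°.

φ = 101.9°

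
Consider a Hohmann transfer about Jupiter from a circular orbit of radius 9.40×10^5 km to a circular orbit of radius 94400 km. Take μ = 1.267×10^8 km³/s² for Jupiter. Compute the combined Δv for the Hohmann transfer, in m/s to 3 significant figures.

Δv = 19400 m/s

Transfer-ellipse semi-major axis a_t = (r₁ + r₂)/2 = (9.400×10^5 + 94400)/2 = 5.172×10^5 km.
Circular speed at r₁: v₁ = √(μ/r₁) = √(1.267×10^8/9.400×10^5) = 11.61 km/s.
Transfer-orbit speed at r₁ (vis-viva): v_a = √[μ(2/r₁ − 1/a_t)] = 4.960 km/s.
First burn Δv₁ = |v_a − v₁| = 6.650 km/s.
Circular speed at r₂: v₂ = √(μ/r₂) = 36.64 km/s.
Transfer-orbit speed at r₂: v_p = √[μ(2/r₂ − 1/a_t)] = 49.39 km/s.
Second burn Δv₂ = |v₂ − v_p| = 12.75 km/s.
Total Δv = Δv₁ + Δv₂ = 19.40 km/s.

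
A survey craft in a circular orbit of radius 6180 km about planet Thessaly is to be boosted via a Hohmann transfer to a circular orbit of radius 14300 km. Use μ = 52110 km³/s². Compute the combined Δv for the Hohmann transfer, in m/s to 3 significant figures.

Δv = 954 m/s

Transfer-ellipse semi-major axis a_t = (r₁ + r₂)/2 = (6180 + 14300)/2 = 10240 km.
Circular speed at r₁: v₁ = √(μ/r₁) = √(52110/6180) = 2.9038 km/s.
Transfer-orbit speed at r₁ (v² = μ(2/r − 1/a)): v_p = √[μ(2/r₁ − 1/a_t)] = 3.4315 km/s.
First burn Δv₁ = |v_p − v₁| = 0.5277 km/s.
At r₂, v₂ = √(μ/r₂) = 1.909 km/s.
Transfer-orbit speed at r₂: v_a = √[μ(2/r₂ − 1/a_t)] = 1.483 km/s.
Second burn Δv₂ = |v₂ − v_a| = 0.4260 km/s.
Total Δv = Δv₁ + Δv₂ = 0.9537 km/s.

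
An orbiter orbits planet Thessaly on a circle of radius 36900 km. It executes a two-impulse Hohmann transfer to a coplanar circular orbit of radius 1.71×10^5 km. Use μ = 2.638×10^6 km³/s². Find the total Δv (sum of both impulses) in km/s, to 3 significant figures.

Δv = 3.98 km/s

Semi-major axis of the transfer orbit: a_t = (36900 + 1.710×10^5)/2 = 1.0395×10^5 km.
At r₁ the circular-orbit speed is v₁ = √(μ/r₁) = 8.45521 km/s.
On the transfer ellipse at r₁, v² = μ(2/r − 1/a) gives v_p = √[μ(2/r₁ − 1/a_t)] = 10.8445 km/s.
First burn Δv₁ = |v_p − v₁| = 2.389 km/s.
At r₂, v₂ = √(μ/r₂) = 3.928 km/s.
Transfer-orbit speed at r₂: v_a = √[μ(2/r₂ − 1/a_t)] = 2.340 km/s.
Second burn Δv₂ = |v₂ − v_a| = 1.588 km/s.
Total Δv = Δv₁ + Δv₂ = 3.977 km/s.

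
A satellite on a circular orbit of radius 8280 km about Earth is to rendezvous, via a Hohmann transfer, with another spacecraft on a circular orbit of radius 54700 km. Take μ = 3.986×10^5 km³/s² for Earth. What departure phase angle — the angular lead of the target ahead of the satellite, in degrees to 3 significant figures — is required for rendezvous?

Transfer-ellipse semi-major axis a_t = (r₁ + r₂)/2 = (8280 + 54700)/2 = 31490 km.
Transfer time t = π√(a_t³/μ) = 27806 s.
Target angular speed ω₂ = √(μ/r₂³) = 4.9350×10^-5 rad/s.
Angle swept by the target during transfer: ω₂·t = 1.3722 rad = 78.62°.
The satellite traverses 180° on the transfer ellipse, so the target must lead by 180° − 78.62° = 101°.

φ = 101°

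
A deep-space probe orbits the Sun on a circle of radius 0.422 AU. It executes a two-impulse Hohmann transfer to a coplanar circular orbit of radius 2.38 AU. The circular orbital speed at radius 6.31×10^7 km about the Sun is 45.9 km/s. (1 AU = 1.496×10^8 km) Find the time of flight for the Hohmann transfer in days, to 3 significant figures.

t = 303 days

From the circular-orbit relation v² = μ/r at r = 6.31×10^7 km: μ = v²r = (45.9)² × 6.31×10^7 = 1.32940×10^11 km³/s².
In km: r₁ = 0.422 × 1.496×10^8 = 6.31312×10^7 km; r₂ = 2.38 × 1.496×10^8 = 3.56048×10^8 km.
The Hohmann ellipse has a_t = (r₁ + r₂)/2 = 2.095896×10^8 km.
By Kepler's third law the transfer-orbit period is T = 2π√(a_t³/μ), so t = T/2 = 2.614×10^7 s.
Converting: 2.614×10^7 s ÷ 86400 s/day = 303 days.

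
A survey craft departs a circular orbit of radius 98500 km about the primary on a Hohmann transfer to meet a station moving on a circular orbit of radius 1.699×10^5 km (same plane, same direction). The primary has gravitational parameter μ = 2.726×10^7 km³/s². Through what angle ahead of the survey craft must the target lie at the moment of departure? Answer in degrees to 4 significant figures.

Semi-major axis of the transfer orbit: a_t = (98500 + 1.699×10^5)/2 = 1.342×10^5 km.
Transfer time t = π√(a_t³/μ) = 29581 s.
Target angular speed ω₂ = √(μ/r₂³) = 7.4554×10^-5 rad/s.
Angle swept by the target during transfer: ω₂·t = 2.2054 rad = 126.36°.
The survey craft traverses 180° on the transfer ellipse, so the target must lead by 180° − 126.36° = 53.64°.

φ = 53.64°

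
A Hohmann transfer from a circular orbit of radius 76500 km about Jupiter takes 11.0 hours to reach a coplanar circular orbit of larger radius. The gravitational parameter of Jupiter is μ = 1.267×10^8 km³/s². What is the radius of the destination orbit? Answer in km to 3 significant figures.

r₂ = 4.68×10^5 km

Transfer time t = 11.0 hours = 39600 s, and t = π√(a_t³/μ).
So a_t = (μ t²/π²)^(1/3) = (1.267×10^8 × (39600)² / π²)^(1/3) = 2.7203×10^5 km.
Since a_t = (r₁ + r₂)/2, r₂ = 2a_t − r₁ = 2×2.7203×10^5 − 76500 = 4.6756×10^5 km.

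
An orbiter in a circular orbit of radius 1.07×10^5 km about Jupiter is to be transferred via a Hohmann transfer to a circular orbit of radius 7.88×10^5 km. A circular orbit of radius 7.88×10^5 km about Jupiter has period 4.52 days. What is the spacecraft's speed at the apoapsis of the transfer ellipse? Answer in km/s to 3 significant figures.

From Kepler's third law T² = 4π²r³/μ at r = 7.88×10^5 km, T = 4.52 days = 4.52 × 86400 s = 3.90528×10^5 s: μ = 4π²r³/T² = 1.26658×10^8 km³/s².
Transfer-ellipse semi-major axis a_t = (r₁ + r₂)/2 = (1.070×10^5 + 7.880×10^5)/2 = 4.475×10^5 km.
At apoapsis, r = 7.880×10^5 km.
From the vis-viva equation, v = √[μ(2/r − 1/a_t)] = 6.199 km/s.

v = 6.20 km/s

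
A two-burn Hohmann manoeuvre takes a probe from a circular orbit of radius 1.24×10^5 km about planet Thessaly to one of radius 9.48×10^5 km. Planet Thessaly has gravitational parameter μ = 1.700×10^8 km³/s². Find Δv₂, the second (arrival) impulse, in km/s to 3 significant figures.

The Hohmann ellipse has a_t = (r₁ + r₂)/2 = 5.360×10^5 km.
Circular speed at r = 9.480×10^5 km: v_c = √(μ/r) = 13.391 km/s.
Vis-viva on the transfer ellipse at r = 9.480×10^5 km gives v_t = √[μ(2/r − 1/a_t)] = 6.4409 km/s.
Δv₂ = |v_t − v_c| = |6.4409 − 13.391| = 6.950 km/s.

Δv₂ = 6.95 km/s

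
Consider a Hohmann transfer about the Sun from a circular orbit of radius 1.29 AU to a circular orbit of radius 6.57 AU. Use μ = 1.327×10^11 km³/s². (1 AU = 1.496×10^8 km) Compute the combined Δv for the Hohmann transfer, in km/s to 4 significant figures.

Δv = 12.64 km/s

In km: r₁ = 1.29 × 1.496×10^8 = 1.92984×10^8 km; r₂ = 6.57 × 1.496×10^8 = 9.82872×10^8 km.
Semi-major axis of the transfer orbit: a_t = (1.92984×10^8 + 9.82872×10^8)/2 = 5.87928×10^8 km.
At r₁ the circular-orbit speed is v₁ = √(μ/r₁) = 26.223 km/s.
On the transfer ellipse at r₁, vis-viva gives v_p = √[μ(2/r₁ − 1/a_t)] = 33.905 km/s.
First burn Δv₁ = |v_p − v₁| = 7.682 km/s.
Circular speed at r₂: v₂ = √(μ/r₂) = 11.619 km/s.
Transfer-orbit speed at r₂: v_a = √[μ(2/r₂ − 1/a_t)] = 6.6571 km/s.
Second burn Δv₂ = |v₂ − v_a| = 4.962 km/s.
Δv = Δv₁ + Δv₂ = 7.682 + 4.962 = 12.64 km/s.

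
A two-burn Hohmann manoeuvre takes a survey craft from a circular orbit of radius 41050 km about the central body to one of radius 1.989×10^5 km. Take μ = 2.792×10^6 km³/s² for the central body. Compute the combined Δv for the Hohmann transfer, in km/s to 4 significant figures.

Transfer-ellipse semi-major axis a_t = (r₁ + r₂)/2 = (41050 + 1.989×10^5)/2 = 1.19975×10^5 km.
Circular speed at r₁: v₁ = √(μ/r₁) = √(2.792×10^6/41050) = 8.2471 km/s.
On the transfer ellipse at r₁, vis-viva gives v_p = √[μ(2/r₁ − 1/a_t)] = 10.619 km/s.
First burn Δv₁ = |v_p − v₁| = 2.372 km/s.
At r₂, v₂ = √(μ/r₂) = 3.747 km/s.
Transfer-orbit speed at r₂: v_a = √[μ(2/r₂ − 1/a_t)] = 2.192 km/s.
Second burn Δv₂ = |v₂ − v_a| = 1.555 km/s.
Δv = Δv₁ + Δv₂ = 2.372 + 1.555 = 3.927 km/s.

Δv = 3.927 km/s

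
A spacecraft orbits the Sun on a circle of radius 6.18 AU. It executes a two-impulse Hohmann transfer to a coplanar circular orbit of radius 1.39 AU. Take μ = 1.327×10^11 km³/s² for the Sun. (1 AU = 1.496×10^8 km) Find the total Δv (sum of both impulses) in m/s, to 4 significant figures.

Δv = 11740 m/s

In km: r₁ = 6.18 × 1.496×10^8 = 9.24528×10^8 km; r₂ = 1.39 × 1.496×10^8 = 2.07944×10^8 km.
Semi-major axis of the transfer orbit: a_t = (9.24528×10^8 + 2.07944×10^8)/2 = 5.66236×10^8 km.
At r₁ the circular-orbit speed is v₁ = √(μ/r₁) = 11.98 km/s.
On the transfer ellipse at r₁, vis-viva gives v_a = √[μ(2/r₁ − 1/a_t)] = 7.260 km/s.
First burn Δv₁ = |v_a − v₁| = 4.720 km/s.
At r₂, v₂ = √(μ/r₂) = 25.2617 km/s.
Transfer-orbit speed at r₂: v_p = √[μ(2/r₂ − 1/a_t)] = 32.2793 km/s.
Second burn Δv₂ = |v₂ − v_p| = 7.018 km/s.
Total Δv = Δv₁ + Δv₂ = 11.74 km/s.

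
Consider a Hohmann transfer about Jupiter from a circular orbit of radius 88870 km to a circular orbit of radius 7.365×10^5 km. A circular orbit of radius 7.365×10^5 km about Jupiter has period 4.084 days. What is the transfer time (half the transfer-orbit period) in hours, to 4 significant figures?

From Kepler's third law T² = 4π²r³/μ at r = 7.365×10^5 km, T = 4.084 days = 4.084 × 86400 s = 3.528576×10^5 s: μ = 4π²r³/T² = 1.26672×10^8 km³/s².
Semi-major axis of the transfer orbit: a_t = (88870 + 7.365×10^5)/2 = 4.12685×10^5 km.
Half the transfer-orbit period gives t = π√(a_t³/μ) = 74000 s.
Converting: 74000 s ÷ 3600 s/hour = 20.56 hours.

t = 20.56 hours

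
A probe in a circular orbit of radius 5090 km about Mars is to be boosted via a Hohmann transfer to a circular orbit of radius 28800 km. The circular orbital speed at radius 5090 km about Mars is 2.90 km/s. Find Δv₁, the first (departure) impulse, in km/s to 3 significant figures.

From the circular-orbit relation v² = μ/r at r = 5090 km: μ = v²r = (2.90)² × 5090 = 42806.9 km³/s².
Semi-major axis of the transfer orbit: a_t = (5090 + 28800)/2 = 16945 km.
Circular speed at r = 5090 km: v_c = √(μ/r) = 2.9000 km/s.
Transfer-orbit speed at the same r (vis-viva, a = a_t): v_t = √[μ(2/r − 1/a_t)] = 3.7807 km/s.
Δv₁ = |v_t − v_c| = |3.7807 − 2.9000| = 0.8807 km/s.

Δv₁ = 0.881 km/s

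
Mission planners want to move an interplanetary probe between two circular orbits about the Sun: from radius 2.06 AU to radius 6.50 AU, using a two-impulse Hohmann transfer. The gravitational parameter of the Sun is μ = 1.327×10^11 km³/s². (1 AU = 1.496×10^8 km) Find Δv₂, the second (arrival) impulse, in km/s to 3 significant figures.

In km: r₁ = 2.06 × 1.496×10^8 = 3.08176×10^8 km; r₂ = 6.50 × 1.496×10^8 = 9.724×10^8 km.
The Hohmann ellipse has a_t = (r₁ + r₂)/2 = 6.40288×10^8 km.
On the circular orbit at r = 9.724×10^8 km, v_c = √(μ/r) = 11.6819 km/s.
Transfer-orbit speed at the same r (vis-viva, a = a_t): v_t = √[μ(2/r − 1/a_t)] = 8.10447 km/s.
Δv₂ = |v_t − v_c| = |8.10447 − 11.6819| = 3.577 km/s.

Δv₂ = 3.58 km/s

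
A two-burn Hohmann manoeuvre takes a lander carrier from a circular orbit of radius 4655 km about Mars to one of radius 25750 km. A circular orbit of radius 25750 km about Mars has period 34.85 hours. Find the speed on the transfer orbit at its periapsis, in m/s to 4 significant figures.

v = 3947 m/s

From Kepler's third law T² = 4π²r³/μ at r = 25750 km, T = 34.85 hours = 34.85 × 3600 s = 1.2546×10^5 s: μ = 4π²r³/T² = 42823.4 km³/s².
Semi-major axis of the transfer orbit: a_t = (4655 + 25750)/2 = 15202.5 km.
The periapsis of the transfer ellipse is at r = 4655 km.
From the vis-viva equation, v = √[μ(2/r − 1/a_t)] = 3.947 km/s.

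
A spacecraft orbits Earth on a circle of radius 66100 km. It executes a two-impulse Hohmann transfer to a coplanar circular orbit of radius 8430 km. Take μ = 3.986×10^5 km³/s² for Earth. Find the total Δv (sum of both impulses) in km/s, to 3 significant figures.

Δv = 3.57 km/s

Transfer-ellipse semi-major axis a_t = (r₁ + r₂)/2 = (66100 + 8430)/2 = 37265 km.
Circular speed at r₁: v₁ = √(μ/r₁) = √(3.986×10^5/66100) = 2.45566 km/s.
Transfer-orbit speed at r₁ (v² = μ(2/r − 1/a)): v_a = √[μ(2/r₁ − 1/a_t)] = 1.16797 km/s.
First burn Δv₁ = |v_a − v₁| = 1.28769 km/s.
Circular speed at r₂: v₂ = √(μ/r₂) = 6.87630 km/s.
Transfer-orbit speed at r₂: v_p = √[μ(2/r₂ − 1/a_t)] = 9.15809 km/s.
Second burn Δv₂ = |v₂ − v_p| = 2.28179 km/s.
Total Δv = Δv₁ + Δv₂ = 3.569 km/s.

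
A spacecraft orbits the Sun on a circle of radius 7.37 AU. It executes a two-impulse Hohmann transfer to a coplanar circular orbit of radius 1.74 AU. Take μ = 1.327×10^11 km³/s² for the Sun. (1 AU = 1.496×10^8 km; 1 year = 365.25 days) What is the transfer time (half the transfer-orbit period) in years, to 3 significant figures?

t = 4.86 years

In km: r₁ = 7.37 × 1.496×10^8 = 1.102552×10^9 km; r₂ = 1.74 × 1.496×10^8 = 2.60304×10^8 km.
Semi-major axis of the transfer orbit: a_t = (1.102552×10^9 + 2.60304×10^8)/2 = 6.81428×10^8 km.
Half the transfer-orbit period gives t = π√(a_t³/μ) = 1.534×10^8 s.
Converting: 1.534×10^8 s ÷ 3.15576×10^7 s/year (365.25 × 86400) = 4.86 years.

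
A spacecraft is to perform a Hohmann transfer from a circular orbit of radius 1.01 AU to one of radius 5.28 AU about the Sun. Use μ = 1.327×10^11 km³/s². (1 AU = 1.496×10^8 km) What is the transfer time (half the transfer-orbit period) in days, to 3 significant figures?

In km: r₁ = 1.01 × 1.496×10^8 = 1.51096×10^8 km; r₂ = 5.28 × 1.496×10^8 = 7.89888×10^8 km.
Semi-major axis of the transfer orbit: a_t = (1.51096×10^8 + 7.89888×10^8)/2 = 4.70492×10^8 km.
By Kepler's third law the transfer-orbit period is T = 2π√(a_t³/μ), so t = T/2 = 8.801×10^7 s.
Converting: 8.801×10^7 s ÷ 86400 s/day = 1020 days.

t = 1020 days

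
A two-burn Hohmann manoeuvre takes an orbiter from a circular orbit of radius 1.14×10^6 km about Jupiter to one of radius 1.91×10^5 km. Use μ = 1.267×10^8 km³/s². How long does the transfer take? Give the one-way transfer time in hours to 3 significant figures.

The Hohmann ellipse has a_t = (r₁ + r₂)/2 = 6.655×10^5 km.
Half the transfer-orbit period gives t = π√(a_t³/μ) = 1.515×10^5 s.
Converting: 1.515×10^5 s ÷ 3600 s/hour = 42.1 hours.

t = 42.1 hours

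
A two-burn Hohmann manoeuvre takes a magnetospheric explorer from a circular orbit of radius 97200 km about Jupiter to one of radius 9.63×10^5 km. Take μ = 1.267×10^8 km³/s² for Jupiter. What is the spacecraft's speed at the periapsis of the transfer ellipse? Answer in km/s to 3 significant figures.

v = 48.7 km/s

Semi-major axis of the transfer orbit: a_t = (97200 + 9.630×10^5)/2 = 5.301×10^5 km.
At periapsis, r = 97200 km.
Applying v² = μ(2/r − 1/a_t): v = 48.66 km/s.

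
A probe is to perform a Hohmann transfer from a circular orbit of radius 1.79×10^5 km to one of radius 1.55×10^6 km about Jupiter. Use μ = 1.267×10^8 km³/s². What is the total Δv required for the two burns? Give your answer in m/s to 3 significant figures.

Δv = 13900 m/s

The Hohmann ellipse has a_t = (r₁ + r₂)/2 = 8.645×10^5 km.
At r₁ the circular-orbit speed is v₁ = √(μ/r₁) = 26.605 km/s.
On the transfer ellipse at r₁, vis-viva equation gives v_p = √[μ(2/r₁ − 1/a_t)] = 35.624 km/s.
First burn Δv₁ = |v_p − v₁| = 9.019 km/s.
Circular speed at r₂: v₂ = √(μ/r₂) = 9.041 km/s.
Transfer-orbit speed at r₂: v_a = √[μ(2/r₂ − 1/a_t)] = 4.114 km/s.
Second burn Δv₂ = |v₂ − v_a| = 4.927 km/s.
Total Δv = Δv₁ + Δv₂ = 13.95 km/s.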